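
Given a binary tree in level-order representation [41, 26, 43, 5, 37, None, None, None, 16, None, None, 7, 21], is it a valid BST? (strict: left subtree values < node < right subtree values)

Level-order array: [41, 26, 43, 5, 37, None, None, None, 16, None, None, 7, 21]
Validate using subtree bounds (lo, hi): at each node, require lo < value < hi,
then recurse left with hi=value and right with lo=value.
Preorder trace (stopping at first violation):
  at node 41 with bounds (-inf, +inf): OK
  at node 26 with bounds (-inf, 41): OK
  at node 5 with bounds (-inf, 26): OK
  at node 16 with bounds (5, 26): OK
  at node 7 with bounds (5, 16): OK
  at node 21 with bounds (16, 26): OK
  at node 37 with bounds (26, 41): OK
  at node 43 with bounds (41, +inf): OK
No violation found at any node.
Result: Valid BST


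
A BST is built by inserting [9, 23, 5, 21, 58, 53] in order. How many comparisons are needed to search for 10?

Search path for 10: 9 -> 23 -> 21
Found: False
Comparisons: 3


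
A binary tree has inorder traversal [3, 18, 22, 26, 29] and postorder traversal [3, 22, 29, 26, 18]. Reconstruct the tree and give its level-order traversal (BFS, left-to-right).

Inorder:   [3, 18, 22, 26, 29]
Postorder: [3, 22, 29, 26, 18]
Algorithm: postorder visits root last, so walk postorder right-to-left;
each value is the root of the current inorder slice — split it at that
value, recurse on the right subtree first, then the left.
Recursive splits:
  root=18; inorder splits into left=[3], right=[22, 26, 29]
  root=26; inorder splits into left=[22], right=[29]
  root=29; inorder splits into left=[], right=[]
  root=22; inorder splits into left=[], right=[]
  root=3; inorder splits into left=[], right=[]
Reconstructed level-order: [18, 3, 26, 22, 29]


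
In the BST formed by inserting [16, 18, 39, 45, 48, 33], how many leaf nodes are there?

Tree built from: [16, 18, 39, 45, 48, 33]
Tree (level-order array): [16, None, 18, None, 39, 33, 45, None, None, None, 48]
Rule: A leaf has 0 children.
Per-node child counts:
  node 16: 1 child(ren)
  node 18: 1 child(ren)
  node 39: 2 child(ren)
  node 33: 0 child(ren)
  node 45: 1 child(ren)
  node 48: 0 child(ren)
Matching nodes: [33, 48]
Count of leaf nodes: 2


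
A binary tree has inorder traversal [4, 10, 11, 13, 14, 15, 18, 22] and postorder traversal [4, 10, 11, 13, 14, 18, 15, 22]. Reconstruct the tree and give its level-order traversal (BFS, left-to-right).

Inorder:   [4, 10, 11, 13, 14, 15, 18, 22]
Postorder: [4, 10, 11, 13, 14, 18, 15, 22]
Algorithm: postorder visits root last, so walk postorder right-to-left;
each value is the root of the current inorder slice — split it at that
value, recurse on the right subtree first, then the left.
Recursive splits:
  root=22; inorder splits into left=[4, 10, 11, 13, 14, 15, 18], right=[]
  root=15; inorder splits into left=[4, 10, 11, 13, 14], right=[18]
  root=18; inorder splits into left=[], right=[]
  root=14; inorder splits into left=[4, 10, 11, 13], right=[]
  root=13; inorder splits into left=[4, 10, 11], right=[]
  root=11; inorder splits into left=[4, 10], right=[]
  root=10; inorder splits into left=[4], right=[]
  root=4; inorder splits into left=[], right=[]
Reconstructed level-order: [22, 15, 14, 18, 13, 11, 10, 4]


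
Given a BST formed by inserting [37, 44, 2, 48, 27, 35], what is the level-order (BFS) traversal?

Tree insertion order: [37, 44, 2, 48, 27, 35]
Tree (level-order array): [37, 2, 44, None, 27, None, 48, None, 35]
BFS from the root, enqueuing left then right child of each popped node:
  queue [37] -> pop 37, enqueue [2, 44], visited so far: [37]
  queue [2, 44] -> pop 2, enqueue [27], visited so far: [37, 2]
  queue [44, 27] -> pop 44, enqueue [48], visited so far: [37, 2, 44]
  queue [27, 48] -> pop 27, enqueue [35], visited so far: [37, 2, 44, 27]
  queue [48, 35] -> pop 48, enqueue [none], visited so far: [37, 2, 44, 27, 48]
  queue [35] -> pop 35, enqueue [none], visited so far: [37, 2, 44, 27, 48, 35]
Result: [37, 2, 44, 27, 48, 35]


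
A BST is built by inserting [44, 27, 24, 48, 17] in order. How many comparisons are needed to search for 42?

Search path for 42: 44 -> 27
Found: False
Comparisons: 2


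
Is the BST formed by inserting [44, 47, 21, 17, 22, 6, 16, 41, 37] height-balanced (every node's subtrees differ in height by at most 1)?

Tree (level-order array): [44, 21, 47, 17, 22, None, None, 6, None, None, 41, None, 16, 37]
Definition: a tree is height-balanced if, at every node, |h(left) - h(right)| <= 1 (empty subtree has height -1).
Bottom-up per-node check:
  node 16: h_left=-1, h_right=-1, diff=0 [OK], height=0
  node 6: h_left=-1, h_right=0, diff=1 [OK], height=1
  node 17: h_left=1, h_right=-1, diff=2 [FAIL (|1--1|=2 > 1)], height=2
  node 37: h_left=-1, h_right=-1, diff=0 [OK], height=0
  node 41: h_left=0, h_right=-1, diff=1 [OK], height=1
  node 22: h_left=-1, h_right=1, diff=2 [FAIL (|-1-1|=2 > 1)], height=2
  node 21: h_left=2, h_right=2, diff=0 [OK], height=3
  node 47: h_left=-1, h_right=-1, diff=0 [OK], height=0
  node 44: h_left=3, h_right=0, diff=3 [FAIL (|3-0|=3 > 1)], height=4
Node 17 violates the condition: |1 - -1| = 2 > 1.
Result: Not balanced


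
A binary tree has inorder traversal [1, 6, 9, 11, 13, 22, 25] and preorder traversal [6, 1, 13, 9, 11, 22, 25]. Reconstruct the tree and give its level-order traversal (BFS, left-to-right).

Inorder:  [1, 6, 9, 11, 13, 22, 25]
Preorder: [6, 1, 13, 9, 11, 22, 25]
Algorithm: preorder visits root first, so consume preorder in order;
for each root, split the current inorder slice at that value into
left-subtree inorder and right-subtree inorder, then recurse.
Recursive splits:
  root=6; inorder splits into left=[1], right=[9, 11, 13, 22, 25]
  root=1; inorder splits into left=[], right=[]
  root=13; inorder splits into left=[9, 11], right=[22, 25]
  root=9; inorder splits into left=[], right=[11]
  root=11; inorder splits into left=[], right=[]
  root=22; inorder splits into left=[], right=[25]
  root=25; inorder splits into left=[], right=[]
Reconstructed level-order: [6, 1, 13, 9, 22, 11, 25]


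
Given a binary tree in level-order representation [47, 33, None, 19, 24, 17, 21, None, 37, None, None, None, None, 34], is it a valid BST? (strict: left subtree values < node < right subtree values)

Level-order array: [47, 33, None, 19, 24, 17, 21, None, 37, None, None, None, None, 34]
Validate using subtree bounds (lo, hi): at each node, require lo < value < hi,
then recurse left with hi=value and right with lo=value.
Preorder trace (stopping at first violation):
  at node 47 with bounds (-inf, +inf): OK
  at node 33 with bounds (-inf, 47): OK
  at node 19 with bounds (-inf, 33): OK
  at node 17 with bounds (-inf, 19): OK
  at node 21 with bounds (19, 33): OK
  at node 24 with bounds (33, 47): VIOLATION
Node 24 violates its bound: not (33 < 24 < 47).
Result: Not a valid BST


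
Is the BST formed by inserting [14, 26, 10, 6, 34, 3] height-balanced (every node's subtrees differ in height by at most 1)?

Tree (level-order array): [14, 10, 26, 6, None, None, 34, 3]
Definition: a tree is height-balanced if, at every node, |h(left) - h(right)| <= 1 (empty subtree has height -1).
Bottom-up per-node check:
  node 3: h_left=-1, h_right=-1, diff=0 [OK], height=0
  node 6: h_left=0, h_right=-1, diff=1 [OK], height=1
  node 10: h_left=1, h_right=-1, diff=2 [FAIL (|1--1|=2 > 1)], height=2
  node 34: h_left=-1, h_right=-1, diff=0 [OK], height=0
  node 26: h_left=-1, h_right=0, diff=1 [OK], height=1
  node 14: h_left=2, h_right=1, diff=1 [OK], height=3
Node 10 violates the condition: |1 - -1| = 2 > 1.
Result: Not balanced


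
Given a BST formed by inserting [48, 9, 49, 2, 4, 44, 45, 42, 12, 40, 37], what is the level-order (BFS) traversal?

Tree insertion order: [48, 9, 49, 2, 4, 44, 45, 42, 12, 40, 37]
Tree (level-order array): [48, 9, 49, 2, 44, None, None, None, 4, 42, 45, None, None, 12, None, None, None, None, 40, 37]
BFS from the root, enqueuing left then right child of each popped node:
  queue [48] -> pop 48, enqueue [9, 49], visited so far: [48]
  queue [9, 49] -> pop 9, enqueue [2, 44], visited so far: [48, 9]
  queue [49, 2, 44] -> pop 49, enqueue [none], visited so far: [48, 9, 49]
  queue [2, 44] -> pop 2, enqueue [4], visited so far: [48, 9, 49, 2]
  queue [44, 4] -> pop 44, enqueue [42, 45], visited so far: [48, 9, 49, 2, 44]
  queue [4, 42, 45] -> pop 4, enqueue [none], visited so far: [48, 9, 49, 2, 44, 4]
  queue [42, 45] -> pop 42, enqueue [12], visited so far: [48, 9, 49, 2, 44, 4, 42]
  queue [45, 12] -> pop 45, enqueue [none], visited so far: [48, 9, 49, 2, 44, 4, 42, 45]
  queue [12] -> pop 12, enqueue [40], visited so far: [48, 9, 49, 2, 44, 4, 42, 45, 12]
  queue [40] -> pop 40, enqueue [37], visited so far: [48, 9, 49, 2, 44, 4, 42, 45, 12, 40]
  queue [37] -> pop 37, enqueue [none], visited so far: [48, 9, 49, 2, 44, 4, 42, 45, 12, 40, 37]
Result: [48, 9, 49, 2, 44, 4, 42, 45, 12, 40, 37]


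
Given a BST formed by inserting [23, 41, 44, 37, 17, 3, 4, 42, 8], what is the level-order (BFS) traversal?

Tree insertion order: [23, 41, 44, 37, 17, 3, 4, 42, 8]
Tree (level-order array): [23, 17, 41, 3, None, 37, 44, None, 4, None, None, 42, None, None, 8]
BFS from the root, enqueuing left then right child of each popped node:
  queue [23] -> pop 23, enqueue [17, 41], visited so far: [23]
  queue [17, 41] -> pop 17, enqueue [3], visited so far: [23, 17]
  queue [41, 3] -> pop 41, enqueue [37, 44], visited so far: [23, 17, 41]
  queue [3, 37, 44] -> pop 3, enqueue [4], visited so far: [23, 17, 41, 3]
  queue [37, 44, 4] -> pop 37, enqueue [none], visited so far: [23, 17, 41, 3, 37]
  queue [44, 4] -> pop 44, enqueue [42], visited so far: [23, 17, 41, 3, 37, 44]
  queue [4, 42] -> pop 4, enqueue [8], visited so far: [23, 17, 41, 3, 37, 44, 4]
  queue [42, 8] -> pop 42, enqueue [none], visited so far: [23, 17, 41, 3, 37, 44, 4, 42]
  queue [8] -> pop 8, enqueue [none], visited so far: [23, 17, 41, 3, 37, 44, 4, 42, 8]
Result: [23, 17, 41, 3, 37, 44, 4, 42, 8]


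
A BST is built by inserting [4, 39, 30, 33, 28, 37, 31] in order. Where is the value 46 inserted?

Starting tree (level order): [4, None, 39, 30, None, 28, 33, None, None, 31, 37]
Insertion path: 4 -> 39
Result: insert 46 as right child of 39
Final tree (level order): [4, None, 39, 30, 46, 28, 33, None, None, None, None, 31, 37]


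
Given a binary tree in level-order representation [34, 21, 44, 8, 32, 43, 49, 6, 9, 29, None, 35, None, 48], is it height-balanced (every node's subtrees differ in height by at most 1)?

Tree (level-order array): [34, 21, 44, 8, 32, 43, 49, 6, 9, 29, None, 35, None, 48]
Definition: a tree is height-balanced if, at every node, |h(left) - h(right)| <= 1 (empty subtree has height -1).
Bottom-up per-node check:
  node 6: h_left=-1, h_right=-1, diff=0 [OK], height=0
  node 9: h_left=-1, h_right=-1, diff=0 [OK], height=0
  node 8: h_left=0, h_right=0, diff=0 [OK], height=1
  node 29: h_left=-1, h_right=-1, diff=0 [OK], height=0
  node 32: h_left=0, h_right=-1, diff=1 [OK], height=1
  node 21: h_left=1, h_right=1, diff=0 [OK], height=2
  node 35: h_left=-1, h_right=-1, diff=0 [OK], height=0
  node 43: h_left=0, h_right=-1, diff=1 [OK], height=1
  node 48: h_left=-1, h_right=-1, diff=0 [OK], height=0
  node 49: h_left=0, h_right=-1, diff=1 [OK], height=1
  node 44: h_left=1, h_right=1, diff=0 [OK], height=2
  node 34: h_left=2, h_right=2, diff=0 [OK], height=3
All nodes satisfy the balance condition.
Result: Balanced


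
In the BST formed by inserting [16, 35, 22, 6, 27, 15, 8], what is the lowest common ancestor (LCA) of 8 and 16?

Tree insertion order: [16, 35, 22, 6, 27, 15, 8]
Tree (level-order array): [16, 6, 35, None, 15, 22, None, 8, None, None, 27]
In a BST, the LCA of p=8, q=16 is the first node v on the
root-to-leaf path with p <= v <= q (go left if both < v, right if both > v).
Walk from root:
  at 16: 8 <= 16 <= 16, this is the LCA
LCA = 16


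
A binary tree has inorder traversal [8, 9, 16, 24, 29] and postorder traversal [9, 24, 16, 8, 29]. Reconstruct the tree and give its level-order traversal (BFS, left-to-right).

Inorder:   [8, 9, 16, 24, 29]
Postorder: [9, 24, 16, 8, 29]
Algorithm: postorder visits root last, so walk postorder right-to-left;
each value is the root of the current inorder slice — split it at that
value, recurse on the right subtree first, then the left.
Recursive splits:
  root=29; inorder splits into left=[8, 9, 16, 24], right=[]
  root=8; inorder splits into left=[], right=[9, 16, 24]
  root=16; inorder splits into left=[9], right=[24]
  root=24; inorder splits into left=[], right=[]
  root=9; inorder splits into left=[], right=[]
Reconstructed level-order: [29, 8, 16, 9, 24]


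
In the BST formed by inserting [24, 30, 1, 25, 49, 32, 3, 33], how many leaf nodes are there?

Tree built from: [24, 30, 1, 25, 49, 32, 3, 33]
Tree (level-order array): [24, 1, 30, None, 3, 25, 49, None, None, None, None, 32, None, None, 33]
Rule: A leaf has 0 children.
Per-node child counts:
  node 24: 2 child(ren)
  node 1: 1 child(ren)
  node 3: 0 child(ren)
  node 30: 2 child(ren)
  node 25: 0 child(ren)
  node 49: 1 child(ren)
  node 32: 1 child(ren)
  node 33: 0 child(ren)
Matching nodes: [3, 25, 33]
Count of leaf nodes: 3


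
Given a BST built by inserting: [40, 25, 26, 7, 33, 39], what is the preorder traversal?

Tree insertion order: [40, 25, 26, 7, 33, 39]
Tree (level-order array): [40, 25, None, 7, 26, None, None, None, 33, None, 39]
Preorder traversal: [40, 25, 7, 26, 33, 39]


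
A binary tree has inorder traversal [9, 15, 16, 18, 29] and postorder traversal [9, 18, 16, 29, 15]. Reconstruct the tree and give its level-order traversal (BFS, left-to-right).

Inorder:   [9, 15, 16, 18, 29]
Postorder: [9, 18, 16, 29, 15]
Algorithm: postorder visits root last, so walk postorder right-to-left;
each value is the root of the current inorder slice — split it at that
value, recurse on the right subtree first, then the left.
Recursive splits:
  root=15; inorder splits into left=[9], right=[16, 18, 29]
  root=29; inorder splits into left=[16, 18], right=[]
  root=16; inorder splits into left=[], right=[18]
  root=18; inorder splits into left=[], right=[]
  root=9; inorder splits into left=[], right=[]
Reconstructed level-order: [15, 9, 29, 16, 18]


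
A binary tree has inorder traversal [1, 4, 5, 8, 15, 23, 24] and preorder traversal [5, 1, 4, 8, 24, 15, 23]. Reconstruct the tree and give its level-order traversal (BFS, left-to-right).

Inorder:  [1, 4, 5, 8, 15, 23, 24]
Preorder: [5, 1, 4, 8, 24, 15, 23]
Algorithm: preorder visits root first, so consume preorder in order;
for each root, split the current inorder slice at that value into
left-subtree inorder and right-subtree inorder, then recurse.
Recursive splits:
  root=5; inorder splits into left=[1, 4], right=[8, 15, 23, 24]
  root=1; inorder splits into left=[], right=[4]
  root=4; inorder splits into left=[], right=[]
  root=8; inorder splits into left=[], right=[15, 23, 24]
  root=24; inorder splits into left=[15, 23], right=[]
  root=15; inorder splits into left=[], right=[23]
  root=23; inorder splits into left=[], right=[]
Reconstructed level-order: [5, 1, 8, 4, 24, 15, 23]


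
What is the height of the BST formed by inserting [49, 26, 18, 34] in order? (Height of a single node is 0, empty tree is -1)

Insertion order: [49, 26, 18, 34]
Tree (level-order array): [49, 26, None, 18, 34]
Compute height bottom-up (empty subtree = -1):
  height(18) = 1 + max(-1, -1) = 0
  height(34) = 1 + max(-1, -1) = 0
  height(26) = 1 + max(0, 0) = 1
  height(49) = 1 + max(1, -1) = 2
Height = 2


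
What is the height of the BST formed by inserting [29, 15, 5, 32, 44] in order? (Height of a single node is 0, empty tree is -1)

Insertion order: [29, 15, 5, 32, 44]
Tree (level-order array): [29, 15, 32, 5, None, None, 44]
Compute height bottom-up (empty subtree = -1):
  height(5) = 1 + max(-1, -1) = 0
  height(15) = 1 + max(0, -1) = 1
  height(44) = 1 + max(-1, -1) = 0
  height(32) = 1 + max(-1, 0) = 1
  height(29) = 1 + max(1, 1) = 2
Height = 2


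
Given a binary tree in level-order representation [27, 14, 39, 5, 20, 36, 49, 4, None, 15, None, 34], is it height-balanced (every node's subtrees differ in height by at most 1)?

Tree (level-order array): [27, 14, 39, 5, 20, 36, 49, 4, None, 15, None, 34]
Definition: a tree is height-balanced if, at every node, |h(left) - h(right)| <= 1 (empty subtree has height -1).
Bottom-up per-node check:
  node 4: h_left=-1, h_right=-1, diff=0 [OK], height=0
  node 5: h_left=0, h_right=-1, diff=1 [OK], height=1
  node 15: h_left=-1, h_right=-1, diff=0 [OK], height=0
  node 20: h_left=0, h_right=-1, diff=1 [OK], height=1
  node 14: h_left=1, h_right=1, diff=0 [OK], height=2
  node 34: h_left=-1, h_right=-1, diff=0 [OK], height=0
  node 36: h_left=0, h_right=-1, diff=1 [OK], height=1
  node 49: h_left=-1, h_right=-1, diff=0 [OK], height=0
  node 39: h_left=1, h_right=0, diff=1 [OK], height=2
  node 27: h_left=2, h_right=2, diff=0 [OK], height=3
All nodes satisfy the balance condition.
Result: Balanced


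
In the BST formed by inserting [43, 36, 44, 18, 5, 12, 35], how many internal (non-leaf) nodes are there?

Tree built from: [43, 36, 44, 18, 5, 12, 35]
Tree (level-order array): [43, 36, 44, 18, None, None, None, 5, 35, None, 12]
Rule: An internal node has at least one child.
Per-node child counts:
  node 43: 2 child(ren)
  node 36: 1 child(ren)
  node 18: 2 child(ren)
  node 5: 1 child(ren)
  node 12: 0 child(ren)
  node 35: 0 child(ren)
  node 44: 0 child(ren)
Matching nodes: [43, 36, 18, 5]
Count of internal (non-leaf) nodes: 4


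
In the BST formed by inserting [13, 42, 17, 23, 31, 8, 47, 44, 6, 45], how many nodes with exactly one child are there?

Tree built from: [13, 42, 17, 23, 31, 8, 47, 44, 6, 45]
Tree (level-order array): [13, 8, 42, 6, None, 17, 47, None, None, None, 23, 44, None, None, 31, None, 45]
Rule: These are nodes with exactly 1 non-null child.
Per-node child counts:
  node 13: 2 child(ren)
  node 8: 1 child(ren)
  node 6: 0 child(ren)
  node 42: 2 child(ren)
  node 17: 1 child(ren)
  node 23: 1 child(ren)
  node 31: 0 child(ren)
  node 47: 1 child(ren)
  node 44: 1 child(ren)
  node 45: 0 child(ren)
Matching nodes: [8, 17, 23, 47, 44]
Count of nodes with exactly one child: 5


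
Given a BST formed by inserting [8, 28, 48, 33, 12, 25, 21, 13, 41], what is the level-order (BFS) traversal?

Tree insertion order: [8, 28, 48, 33, 12, 25, 21, 13, 41]
Tree (level-order array): [8, None, 28, 12, 48, None, 25, 33, None, 21, None, None, 41, 13]
BFS from the root, enqueuing left then right child of each popped node:
  queue [8] -> pop 8, enqueue [28], visited so far: [8]
  queue [28] -> pop 28, enqueue [12, 48], visited so far: [8, 28]
  queue [12, 48] -> pop 12, enqueue [25], visited so far: [8, 28, 12]
  queue [48, 25] -> pop 48, enqueue [33], visited so far: [8, 28, 12, 48]
  queue [25, 33] -> pop 25, enqueue [21], visited so far: [8, 28, 12, 48, 25]
  queue [33, 21] -> pop 33, enqueue [41], visited so far: [8, 28, 12, 48, 25, 33]
  queue [21, 41] -> pop 21, enqueue [13], visited so far: [8, 28, 12, 48, 25, 33, 21]
  queue [41, 13] -> pop 41, enqueue [none], visited so far: [8, 28, 12, 48, 25, 33, 21, 41]
  queue [13] -> pop 13, enqueue [none], visited so far: [8, 28, 12, 48, 25, 33, 21, 41, 13]
Result: [8, 28, 12, 48, 25, 33, 21, 41, 13]


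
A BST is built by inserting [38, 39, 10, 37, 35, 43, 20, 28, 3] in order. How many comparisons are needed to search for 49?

Search path for 49: 38 -> 39 -> 43
Found: False
Comparisons: 3


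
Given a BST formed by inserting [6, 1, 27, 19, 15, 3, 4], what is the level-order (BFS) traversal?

Tree insertion order: [6, 1, 27, 19, 15, 3, 4]
Tree (level-order array): [6, 1, 27, None, 3, 19, None, None, 4, 15]
BFS from the root, enqueuing left then right child of each popped node:
  queue [6] -> pop 6, enqueue [1, 27], visited so far: [6]
  queue [1, 27] -> pop 1, enqueue [3], visited so far: [6, 1]
  queue [27, 3] -> pop 27, enqueue [19], visited so far: [6, 1, 27]
  queue [3, 19] -> pop 3, enqueue [4], visited so far: [6, 1, 27, 3]
  queue [19, 4] -> pop 19, enqueue [15], visited so far: [6, 1, 27, 3, 19]
  queue [4, 15] -> pop 4, enqueue [none], visited so far: [6, 1, 27, 3, 19, 4]
  queue [15] -> pop 15, enqueue [none], visited so far: [6, 1, 27, 3, 19, 4, 15]
Result: [6, 1, 27, 3, 19, 4, 15]


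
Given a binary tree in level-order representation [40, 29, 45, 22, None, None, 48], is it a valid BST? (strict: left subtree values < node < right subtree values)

Level-order array: [40, 29, 45, 22, None, None, 48]
Validate using subtree bounds (lo, hi): at each node, require lo < value < hi,
then recurse left with hi=value and right with lo=value.
Preorder trace (stopping at first violation):
  at node 40 with bounds (-inf, +inf): OK
  at node 29 with bounds (-inf, 40): OK
  at node 22 with bounds (-inf, 29): OK
  at node 45 with bounds (40, +inf): OK
  at node 48 with bounds (45, +inf): OK
No violation found at any node.
Result: Valid BST


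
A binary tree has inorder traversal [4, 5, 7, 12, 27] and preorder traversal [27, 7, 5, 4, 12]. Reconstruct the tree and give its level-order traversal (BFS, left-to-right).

Inorder:  [4, 5, 7, 12, 27]
Preorder: [27, 7, 5, 4, 12]
Algorithm: preorder visits root first, so consume preorder in order;
for each root, split the current inorder slice at that value into
left-subtree inorder and right-subtree inorder, then recurse.
Recursive splits:
  root=27; inorder splits into left=[4, 5, 7, 12], right=[]
  root=7; inorder splits into left=[4, 5], right=[12]
  root=5; inorder splits into left=[4], right=[]
  root=4; inorder splits into left=[], right=[]
  root=12; inorder splits into left=[], right=[]
Reconstructed level-order: [27, 7, 5, 12, 4]


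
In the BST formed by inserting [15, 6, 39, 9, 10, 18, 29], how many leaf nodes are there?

Tree built from: [15, 6, 39, 9, 10, 18, 29]
Tree (level-order array): [15, 6, 39, None, 9, 18, None, None, 10, None, 29]
Rule: A leaf has 0 children.
Per-node child counts:
  node 15: 2 child(ren)
  node 6: 1 child(ren)
  node 9: 1 child(ren)
  node 10: 0 child(ren)
  node 39: 1 child(ren)
  node 18: 1 child(ren)
  node 29: 0 child(ren)
Matching nodes: [10, 29]
Count of leaf nodes: 2


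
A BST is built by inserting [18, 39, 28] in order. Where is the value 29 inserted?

Starting tree (level order): [18, None, 39, 28]
Insertion path: 18 -> 39 -> 28
Result: insert 29 as right child of 28
Final tree (level order): [18, None, 39, 28, None, None, 29]


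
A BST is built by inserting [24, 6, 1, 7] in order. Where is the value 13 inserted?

Starting tree (level order): [24, 6, None, 1, 7]
Insertion path: 24 -> 6 -> 7
Result: insert 13 as right child of 7
Final tree (level order): [24, 6, None, 1, 7, None, None, None, 13]


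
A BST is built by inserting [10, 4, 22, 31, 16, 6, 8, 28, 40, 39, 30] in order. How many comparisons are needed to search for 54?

Search path for 54: 10 -> 22 -> 31 -> 40
Found: False
Comparisons: 4


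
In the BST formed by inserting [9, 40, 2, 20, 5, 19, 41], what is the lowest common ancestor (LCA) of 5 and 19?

Tree insertion order: [9, 40, 2, 20, 5, 19, 41]
Tree (level-order array): [9, 2, 40, None, 5, 20, 41, None, None, 19]
In a BST, the LCA of p=5, q=19 is the first node v on the
root-to-leaf path with p <= v <= q (go left if both < v, right if both > v).
Walk from root:
  at 9: 5 <= 9 <= 19, this is the LCA
LCA = 9


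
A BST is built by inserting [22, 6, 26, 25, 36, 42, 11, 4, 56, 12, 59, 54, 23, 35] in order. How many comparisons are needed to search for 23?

Search path for 23: 22 -> 26 -> 25 -> 23
Found: True
Comparisons: 4


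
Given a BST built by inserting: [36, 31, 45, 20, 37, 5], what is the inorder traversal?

Tree insertion order: [36, 31, 45, 20, 37, 5]
Tree (level-order array): [36, 31, 45, 20, None, 37, None, 5]
Inorder traversal: [5, 20, 31, 36, 37, 45]


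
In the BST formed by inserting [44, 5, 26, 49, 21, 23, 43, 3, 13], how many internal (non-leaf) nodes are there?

Tree built from: [44, 5, 26, 49, 21, 23, 43, 3, 13]
Tree (level-order array): [44, 5, 49, 3, 26, None, None, None, None, 21, 43, 13, 23]
Rule: An internal node has at least one child.
Per-node child counts:
  node 44: 2 child(ren)
  node 5: 2 child(ren)
  node 3: 0 child(ren)
  node 26: 2 child(ren)
  node 21: 2 child(ren)
  node 13: 0 child(ren)
  node 23: 0 child(ren)
  node 43: 0 child(ren)
  node 49: 0 child(ren)
Matching nodes: [44, 5, 26, 21]
Count of internal (non-leaf) nodes: 4


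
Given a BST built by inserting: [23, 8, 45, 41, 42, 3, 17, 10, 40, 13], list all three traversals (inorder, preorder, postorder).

Tree insertion order: [23, 8, 45, 41, 42, 3, 17, 10, 40, 13]
Tree (level-order array): [23, 8, 45, 3, 17, 41, None, None, None, 10, None, 40, 42, None, 13]
Inorder (L, root, R): [3, 8, 10, 13, 17, 23, 40, 41, 42, 45]
Preorder (root, L, R): [23, 8, 3, 17, 10, 13, 45, 41, 40, 42]
Postorder (L, R, root): [3, 13, 10, 17, 8, 40, 42, 41, 45, 23]


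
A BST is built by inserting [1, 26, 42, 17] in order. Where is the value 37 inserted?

Starting tree (level order): [1, None, 26, 17, 42]
Insertion path: 1 -> 26 -> 42
Result: insert 37 as left child of 42
Final tree (level order): [1, None, 26, 17, 42, None, None, 37]


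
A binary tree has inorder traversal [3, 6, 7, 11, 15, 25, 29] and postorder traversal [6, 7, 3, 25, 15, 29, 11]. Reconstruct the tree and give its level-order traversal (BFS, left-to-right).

Inorder:   [3, 6, 7, 11, 15, 25, 29]
Postorder: [6, 7, 3, 25, 15, 29, 11]
Algorithm: postorder visits root last, so walk postorder right-to-left;
each value is the root of the current inorder slice — split it at that
value, recurse on the right subtree first, then the left.
Recursive splits:
  root=11; inorder splits into left=[3, 6, 7], right=[15, 25, 29]
  root=29; inorder splits into left=[15, 25], right=[]
  root=15; inorder splits into left=[], right=[25]
  root=25; inorder splits into left=[], right=[]
  root=3; inorder splits into left=[], right=[6, 7]
  root=7; inorder splits into left=[6], right=[]
  root=6; inorder splits into left=[], right=[]
Reconstructed level-order: [11, 3, 29, 7, 15, 6, 25]


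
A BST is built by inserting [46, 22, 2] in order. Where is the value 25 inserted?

Starting tree (level order): [46, 22, None, 2]
Insertion path: 46 -> 22
Result: insert 25 as right child of 22
Final tree (level order): [46, 22, None, 2, 25]


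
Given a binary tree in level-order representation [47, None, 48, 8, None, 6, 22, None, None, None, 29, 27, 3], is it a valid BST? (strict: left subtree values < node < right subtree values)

Level-order array: [47, None, 48, 8, None, 6, 22, None, None, None, 29, 27, 3]
Validate using subtree bounds (lo, hi): at each node, require lo < value < hi,
then recurse left with hi=value and right with lo=value.
Preorder trace (stopping at first violation):
  at node 47 with bounds (-inf, +inf): OK
  at node 48 with bounds (47, +inf): OK
  at node 8 with bounds (47, 48): VIOLATION
Node 8 violates its bound: not (47 < 8 < 48).
Result: Not a valid BST


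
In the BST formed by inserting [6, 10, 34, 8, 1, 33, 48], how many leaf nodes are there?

Tree built from: [6, 10, 34, 8, 1, 33, 48]
Tree (level-order array): [6, 1, 10, None, None, 8, 34, None, None, 33, 48]
Rule: A leaf has 0 children.
Per-node child counts:
  node 6: 2 child(ren)
  node 1: 0 child(ren)
  node 10: 2 child(ren)
  node 8: 0 child(ren)
  node 34: 2 child(ren)
  node 33: 0 child(ren)
  node 48: 0 child(ren)
Matching nodes: [1, 8, 33, 48]
Count of leaf nodes: 4


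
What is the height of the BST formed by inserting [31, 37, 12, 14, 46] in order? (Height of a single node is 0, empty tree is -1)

Insertion order: [31, 37, 12, 14, 46]
Tree (level-order array): [31, 12, 37, None, 14, None, 46]
Compute height bottom-up (empty subtree = -1):
  height(14) = 1 + max(-1, -1) = 0
  height(12) = 1 + max(-1, 0) = 1
  height(46) = 1 + max(-1, -1) = 0
  height(37) = 1 + max(-1, 0) = 1
  height(31) = 1 + max(1, 1) = 2
Height = 2


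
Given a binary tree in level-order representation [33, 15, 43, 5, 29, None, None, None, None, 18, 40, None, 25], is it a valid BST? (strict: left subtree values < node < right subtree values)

Level-order array: [33, 15, 43, 5, 29, None, None, None, None, 18, 40, None, 25]
Validate using subtree bounds (lo, hi): at each node, require lo < value < hi,
then recurse left with hi=value and right with lo=value.
Preorder trace (stopping at first violation):
  at node 33 with bounds (-inf, +inf): OK
  at node 15 with bounds (-inf, 33): OK
  at node 5 with bounds (-inf, 15): OK
  at node 29 with bounds (15, 33): OK
  at node 18 with bounds (15, 29): OK
  at node 25 with bounds (18, 29): OK
  at node 40 with bounds (29, 33): VIOLATION
Node 40 violates its bound: not (29 < 40 < 33).
Result: Not a valid BST


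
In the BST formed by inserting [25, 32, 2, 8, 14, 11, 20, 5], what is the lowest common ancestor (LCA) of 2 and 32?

Tree insertion order: [25, 32, 2, 8, 14, 11, 20, 5]
Tree (level-order array): [25, 2, 32, None, 8, None, None, 5, 14, None, None, 11, 20]
In a BST, the LCA of p=2, q=32 is the first node v on the
root-to-leaf path with p <= v <= q (go left if both < v, right if both > v).
Walk from root:
  at 25: 2 <= 25 <= 32, this is the LCA
LCA = 25


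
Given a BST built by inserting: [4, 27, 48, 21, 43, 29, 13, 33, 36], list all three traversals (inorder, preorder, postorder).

Tree insertion order: [4, 27, 48, 21, 43, 29, 13, 33, 36]
Tree (level-order array): [4, None, 27, 21, 48, 13, None, 43, None, None, None, 29, None, None, 33, None, 36]
Inorder (L, root, R): [4, 13, 21, 27, 29, 33, 36, 43, 48]
Preorder (root, L, R): [4, 27, 21, 13, 48, 43, 29, 33, 36]
Postorder (L, R, root): [13, 21, 36, 33, 29, 43, 48, 27, 4]


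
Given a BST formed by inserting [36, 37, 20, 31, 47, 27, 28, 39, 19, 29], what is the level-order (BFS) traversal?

Tree insertion order: [36, 37, 20, 31, 47, 27, 28, 39, 19, 29]
Tree (level-order array): [36, 20, 37, 19, 31, None, 47, None, None, 27, None, 39, None, None, 28, None, None, None, 29]
BFS from the root, enqueuing left then right child of each popped node:
  queue [36] -> pop 36, enqueue [20, 37], visited so far: [36]
  queue [20, 37] -> pop 20, enqueue [19, 31], visited so far: [36, 20]
  queue [37, 19, 31] -> pop 37, enqueue [47], visited so far: [36, 20, 37]
  queue [19, 31, 47] -> pop 19, enqueue [none], visited so far: [36, 20, 37, 19]
  queue [31, 47] -> pop 31, enqueue [27], visited so far: [36, 20, 37, 19, 31]
  queue [47, 27] -> pop 47, enqueue [39], visited so far: [36, 20, 37, 19, 31, 47]
  queue [27, 39] -> pop 27, enqueue [28], visited so far: [36, 20, 37, 19, 31, 47, 27]
  queue [39, 28] -> pop 39, enqueue [none], visited so far: [36, 20, 37, 19, 31, 47, 27, 39]
  queue [28] -> pop 28, enqueue [29], visited so far: [36, 20, 37, 19, 31, 47, 27, 39, 28]
  queue [29] -> pop 29, enqueue [none], visited so far: [36, 20, 37, 19, 31, 47, 27, 39, 28, 29]
Result: [36, 20, 37, 19, 31, 47, 27, 39, 28, 29]


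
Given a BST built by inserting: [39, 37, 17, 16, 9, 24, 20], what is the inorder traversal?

Tree insertion order: [39, 37, 17, 16, 9, 24, 20]
Tree (level-order array): [39, 37, None, 17, None, 16, 24, 9, None, 20]
Inorder traversal: [9, 16, 17, 20, 24, 37, 39]


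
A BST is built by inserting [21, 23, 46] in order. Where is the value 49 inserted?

Starting tree (level order): [21, None, 23, None, 46]
Insertion path: 21 -> 23 -> 46
Result: insert 49 as right child of 46
Final tree (level order): [21, None, 23, None, 46, None, 49]


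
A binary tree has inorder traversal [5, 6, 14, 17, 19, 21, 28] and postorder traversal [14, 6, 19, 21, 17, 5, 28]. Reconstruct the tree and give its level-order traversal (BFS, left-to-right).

Inorder:   [5, 6, 14, 17, 19, 21, 28]
Postorder: [14, 6, 19, 21, 17, 5, 28]
Algorithm: postorder visits root last, so walk postorder right-to-left;
each value is the root of the current inorder slice — split it at that
value, recurse on the right subtree first, then the left.
Recursive splits:
  root=28; inorder splits into left=[5, 6, 14, 17, 19, 21], right=[]
  root=5; inorder splits into left=[], right=[6, 14, 17, 19, 21]
  root=17; inorder splits into left=[6, 14], right=[19, 21]
  root=21; inorder splits into left=[19], right=[]
  root=19; inorder splits into left=[], right=[]
  root=6; inorder splits into left=[], right=[14]
  root=14; inorder splits into left=[], right=[]
Reconstructed level-order: [28, 5, 17, 6, 21, 14, 19]


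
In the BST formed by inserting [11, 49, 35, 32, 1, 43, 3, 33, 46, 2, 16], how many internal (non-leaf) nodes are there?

Tree built from: [11, 49, 35, 32, 1, 43, 3, 33, 46, 2, 16]
Tree (level-order array): [11, 1, 49, None, 3, 35, None, 2, None, 32, 43, None, None, 16, 33, None, 46]
Rule: An internal node has at least one child.
Per-node child counts:
  node 11: 2 child(ren)
  node 1: 1 child(ren)
  node 3: 1 child(ren)
  node 2: 0 child(ren)
  node 49: 1 child(ren)
  node 35: 2 child(ren)
  node 32: 2 child(ren)
  node 16: 0 child(ren)
  node 33: 0 child(ren)
  node 43: 1 child(ren)
  node 46: 0 child(ren)
Matching nodes: [11, 1, 3, 49, 35, 32, 43]
Count of internal (non-leaf) nodes: 7


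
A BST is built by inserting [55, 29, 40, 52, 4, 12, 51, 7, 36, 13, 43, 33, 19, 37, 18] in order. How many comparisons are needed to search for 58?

Search path for 58: 55
Found: False
Comparisons: 1


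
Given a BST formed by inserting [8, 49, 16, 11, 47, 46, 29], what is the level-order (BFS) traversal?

Tree insertion order: [8, 49, 16, 11, 47, 46, 29]
Tree (level-order array): [8, None, 49, 16, None, 11, 47, None, None, 46, None, 29]
BFS from the root, enqueuing left then right child of each popped node:
  queue [8] -> pop 8, enqueue [49], visited so far: [8]
  queue [49] -> pop 49, enqueue [16], visited so far: [8, 49]
  queue [16] -> pop 16, enqueue [11, 47], visited so far: [8, 49, 16]
  queue [11, 47] -> pop 11, enqueue [none], visited so far: [8, 49, 16, 11]
  queue [47] -> pop 47, enqueue [46], visited so far: [8, 49, 16, 11, 47]
  queue [46] -> pop 46, enqueue [29], visited so far: [8, 49, 16, 11, 47, 46]
  queue [29] -> pop 29, enqueue [none], visited so far: [8, 49, 16, 11, 47, 46, 29]
Result: [8, 49, 16, 11, 47, 46, 29]


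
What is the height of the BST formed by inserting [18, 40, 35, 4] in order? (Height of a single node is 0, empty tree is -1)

Insertion order: [18, 40, 35, 4]
Tree (level-order array): [18, 4, 40, None, None, 35]
Compute height bottom-up (empty subtree = -1):
  height(4) = 1 + max(-1, -1) = 0
  height(35) = 1 + max(-1, -1) = 0
  height(40) = 1 + max(0, -1) = 1
  height(18) = 1 + max(0, 1) = 2
Height = 2


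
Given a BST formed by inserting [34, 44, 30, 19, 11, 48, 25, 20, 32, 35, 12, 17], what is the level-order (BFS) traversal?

Tree insertion order: [34, 44, 30, 19, 11, 48, 25, 20, 32, 35, 12, 17]
Tree (level-order array): [34, 30, 44, 19, 32, 35, 48, 11, 25, None, None, None, None, None, None, None, 12, 20, None, None, 17]
BFS from the root, enqueuing left then right child of each popped node:
  queue [34] -> pop 34, enqueue [30, 44], visited so far: [34]
  queue [30, 44] -> pop 30, enqueue [19, 32], visited so far: [34, 30]
  queue [44, 19, 32] -> pop 44, enqueue [35, 48], visited so far: [34, 30, 44]
  queue [19, 32, 35, 48] -> pop 19, enqueue [11, 25], visited so far: [34, 30, 44, 19]
  queue [32, 35, 48, 11, 25] -> pop 32, enqueue [none], visited so far: [34, 30, 44, 19, 32]
  queue [35, 48, 11, 25] -> pop 35, enqueue [none], visited so far: [34, 30, 44, 19, 32, 35]
  queue [48, 11, 25] -> pop 48, enqueue [none], visited so far: [34, 30, 44, 19, 32, 35, 48]
  queue [11, 25] -> pop 11, enqueue [12], visited so far: [34, 30, 44, 19, 32, 35, 48, 11]
  queue [25, 12] -> pop 25, enqueue [20], visited so far: [34, 30, 44, 19, 32, 35, 48, 11, 25]
  queue [12, 20] -> pop 12, enqueue [17], visited so far: [34, 30, 44, 19, 32, 35, 48, 11, 25, 12]
  queue [20, 17] -> pop 20, enqueue [none], visited so far: [34, 30, 44, 19, 32, 35, 48, 11, 25, 12, 20]
  queue [17] -> pop 17, enqueue [none], visited so far: [34, 30, 44, 19, 32, 35, 48, 11, 25, 12, 20, 17]
Result: [34, 30, 44, 19, 32, 35, 48, 11, 25, 12, 20, 17]


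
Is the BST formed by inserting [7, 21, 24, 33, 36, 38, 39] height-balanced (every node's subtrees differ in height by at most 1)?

Tree (level-order array): [7, None, 21, None, 24, None, 33, None, 36, None, 38, None, 39]
Definition: a tree is height-balanced if, at every node, |h(left) - h(right)| <= 1 (empty subtree has height -1).
Bottom-up per-node check:
  node 39: h_left=-1, h_right=-1, diff=0 [OK], height=0
  node 38: h_left=-1, h_right=0, diff=1 [OK], height=1
  node 36: h_left=-1, h_right=1, diff=2 [FAIL (|-1-1|=2 > 1)], height=2
  node 33: h_left=-1, h_right=2, diff=3 [FAIL (|-1-2|=3 > 1)], height=3
  node 24: h_left=-1, h_right=3, diff=4 [FAIL (|-1-3|=4 > 1)], height=4
  node 21: h_left=-1, h_right=4, diff=5 [FAIL (|-1-4|=5 > 1)], height=5
  node 7: h_left=-1, h_right=5, diff=6 [FAIL (|-1-5|=6 > 1)], height=6
Node 36 violates the condition: |-1 - 1| = 2 > 1.
Result: Not balanced


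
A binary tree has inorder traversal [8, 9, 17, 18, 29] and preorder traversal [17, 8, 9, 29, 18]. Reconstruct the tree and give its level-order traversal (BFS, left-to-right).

Inorder:  [8, 9, 17, 18, 29]
Preorder: [17, 8, 9, 29, 18]
Algorithm: preorder visits root first, so consume preorder in order;
for each root, split the current inorder slice at that value into
left-subtree inorder and right-subtree inorder, then recurse.
Recursive splits:
  root=17; inorder splits into left=[8, 9], right=[18, 29]
  root=8; inorder splits into left=[], right=[9]
  root=9; inorder splits into left=[], right=[]
  root=29; inorder splits into left=[18], right=[]
  root=18; inorder splits into left=[], right=[]
Reconstructed level-order: [17, 8, 29, 9, 18]


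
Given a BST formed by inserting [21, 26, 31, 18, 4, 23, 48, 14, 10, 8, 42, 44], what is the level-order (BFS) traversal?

Tree insertion order: [21, 26, 31, 18, 4, 23, 48, 14, 10, 8, 42, 44]
Tree (level-order array): [21, 18, 26, 4, None, 23, 31, None, 14, None, None, None, 48, 10, None, 42, None, 8, None, None, 44]
BFS from the root, enqueuing left then right child of each popped node:
  queue [21] -> pop 21, enqueue [18, 26], visited so far: [21]
  queue [18, 26] -> pop 18, enqueue [4], visited so far: [21, 18]
  queue [26, 4] -> pop 26, enqueue [23, 31], visited so far: [21, 18, 26]
  queue [4, 23, 31] -> pop 4, enqueue [14], visited so far: [21, 18, 26, 4]
  queue [23, 31, 14] -> pop 23, enqueue [none], visited so far: [21, 18, 26, 4, 23]
  queue [31, 14] -> pop 31, enqueue [48], visited so far: [21, 18, 26, 4, 23, 31]
  queue [14, 48] -> pop 14, enqueue [10], visited so far: [21, 18, 26, 4, 23, 31, 14]
  queue [48, 10] -> pop 48, enqueue [42], visited so far: [21, 18, 26, 4, 23, 31, 14, 48]
  queue [10, 42] -> pop 10, enqueue [8], visited so far: [21, 18, 26, 4, 23, 31, 14, 48, 10]
  queue [42, 8] -> pop 42, enqueue [44], visited so far: [21, 18, 26, 4, 23, 31, 14, 48, 10, 42]
  queue [8, 44] -> pop 8, enqueue [none], visited so far: [21, 18, 26, 4, 23, 31, 14, 48, 10, 42, 8]
  queue [44] -> pop 44, enqueue [none], visited so far: [21, 18, 26, 4, 23, 31, 14, 48, 10, 42, 8, 44]
Result: [21, 18, 26, 4, 23, 31, 14, 48, 10, 42, 8, 44]


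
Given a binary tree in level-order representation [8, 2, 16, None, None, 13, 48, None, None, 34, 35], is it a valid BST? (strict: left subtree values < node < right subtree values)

Level-order array: [8, 2, 16, None, None, 13, 48, None, None, 34, 35]
Validate using subtree bounds (lo, hi): at each node, require lo < value < hi,
then recurse left with hi=value and right with lo=value.
Preorder trace (stopping at first violation):
  at node 8 with bounds (-inf, +inf): OK
  at node 2 with bounds (-inf, 8): OK
  at node 16 with bounds (8, +inf): OK
  at node 13 with bounds (8, 16): OK
  at node 48 with bounds (16, +inf): OK
  at node 34 with bounds (16, 48): OK
  at node 35 with bounds (48, +inf): VIOLATION
Node 35 violates its bound: not (48 < 35 < +inf).
Result: Not a valid BST
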